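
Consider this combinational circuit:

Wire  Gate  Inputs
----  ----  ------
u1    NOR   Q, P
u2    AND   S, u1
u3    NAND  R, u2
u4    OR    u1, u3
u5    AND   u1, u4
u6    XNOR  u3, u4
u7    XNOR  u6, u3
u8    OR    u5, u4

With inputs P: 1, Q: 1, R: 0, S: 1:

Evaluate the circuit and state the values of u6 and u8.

u1 = Q NOR P = 1 NOR 1 = 0
u2 = S AND u1 = 1 AND 0 = 0
u3 = R NAND u2 = 0 NAND 0 = 1
u4 = u1 OR u3 = 0 OR 1 = 1
u5 = u1 AND u4 = 0 AND 1 = 0
u6 = u3 XNOR u4 = 1 XNOR 1 = 1
u8 = u5 OR u4 = 0 OR 1 = 1

u6 = 1; u8 = 1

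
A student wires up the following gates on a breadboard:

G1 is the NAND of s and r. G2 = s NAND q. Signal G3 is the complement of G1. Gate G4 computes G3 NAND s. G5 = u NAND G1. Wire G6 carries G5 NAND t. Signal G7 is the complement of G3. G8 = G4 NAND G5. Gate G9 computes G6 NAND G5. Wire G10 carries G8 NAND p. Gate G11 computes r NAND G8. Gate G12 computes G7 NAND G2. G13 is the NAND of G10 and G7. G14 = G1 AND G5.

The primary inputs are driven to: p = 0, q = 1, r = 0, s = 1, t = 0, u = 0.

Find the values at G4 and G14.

G1 = s NAND r = 1 NAND 0 = 1
G3 = NOT G1 = NOT 1 = 0
G4 = G3 NAND s = 0 NAND 1 = 1
G5 = u NAND G1 = 0 NAND 1 = 1
G14 = G1 AND G5 = 1 AND 1 = 1

G4 = 1, G14 = 1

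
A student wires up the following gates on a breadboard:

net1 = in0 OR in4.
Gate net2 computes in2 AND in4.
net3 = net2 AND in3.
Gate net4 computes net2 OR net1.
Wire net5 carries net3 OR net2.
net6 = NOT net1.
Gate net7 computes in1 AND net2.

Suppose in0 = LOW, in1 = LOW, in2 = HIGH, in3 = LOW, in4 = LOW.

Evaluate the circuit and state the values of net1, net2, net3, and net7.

net1 = in0 OR in4 = LOW OR LOW = LOW
net2 = in2 AND in4 = HIGH AND LOW = LOW
net3 = net2 AND in3 = LOW AND LOW = LOW
net7 = in1 AND net2 = LOW AND LOW = LOW

net1 = LOW, net2 = LOW, net3 = LOW, net7 = LOW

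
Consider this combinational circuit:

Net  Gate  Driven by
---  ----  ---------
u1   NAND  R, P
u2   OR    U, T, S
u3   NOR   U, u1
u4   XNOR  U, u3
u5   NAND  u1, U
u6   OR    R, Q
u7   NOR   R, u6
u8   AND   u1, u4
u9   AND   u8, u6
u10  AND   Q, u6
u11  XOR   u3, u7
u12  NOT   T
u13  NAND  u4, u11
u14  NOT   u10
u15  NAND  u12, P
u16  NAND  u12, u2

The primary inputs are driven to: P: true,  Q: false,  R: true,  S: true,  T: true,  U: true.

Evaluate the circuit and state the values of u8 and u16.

u8 = false, u16 = true

u1 = R NAND P = true NAND true = false
u2 = U OR T OR S = true OR true OR true = true
u3 = U NOR u1 = true NOR false = false
u4 = U XNOR u3 = true XNOR false = false
u8 = u1 AND u4 = false AND false = false
u12 = NOT T = NOT true = false
u16 = u12 NAND u2 = false NAND true = true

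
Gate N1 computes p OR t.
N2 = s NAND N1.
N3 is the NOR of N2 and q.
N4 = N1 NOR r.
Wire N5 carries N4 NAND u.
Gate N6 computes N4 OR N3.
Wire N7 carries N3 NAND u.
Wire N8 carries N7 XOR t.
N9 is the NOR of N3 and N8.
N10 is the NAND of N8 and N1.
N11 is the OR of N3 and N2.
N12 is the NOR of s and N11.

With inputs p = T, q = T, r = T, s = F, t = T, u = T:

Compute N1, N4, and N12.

N1 = p OR t = T OR T = T
N2 = s NAND N1 = F NAND T = T
N3 = N2 NOR q = T NOR T = F
N4 = N1 NOR r = T NOR T = F
N11 = N3 OR N2 = F OR T = T
N12 = s NOR N11 = F NOR T = F

N1 = T, N4 = F, N12 = F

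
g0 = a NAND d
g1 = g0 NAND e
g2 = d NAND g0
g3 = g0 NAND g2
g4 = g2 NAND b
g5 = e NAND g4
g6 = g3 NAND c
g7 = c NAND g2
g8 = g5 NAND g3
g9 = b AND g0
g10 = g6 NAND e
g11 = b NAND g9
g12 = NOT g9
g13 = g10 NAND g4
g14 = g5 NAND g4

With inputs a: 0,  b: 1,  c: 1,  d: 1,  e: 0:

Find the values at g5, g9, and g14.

g0 = a NAND d = 0 NAND 1 = 1
g2 = d NAND g0 = 1 NAND 1 = 0
g4 = g2 NAND b = 0 NAND 1 = 1
g5 = e NAND g4 = 0 NAND 1 = 1
g9 = b AND g0 = 1 AND 1 = 1
g14 = g5 NAND g4 = 1 NAND 1 = 0

g5 = 1  g9 = 1  g14 = 0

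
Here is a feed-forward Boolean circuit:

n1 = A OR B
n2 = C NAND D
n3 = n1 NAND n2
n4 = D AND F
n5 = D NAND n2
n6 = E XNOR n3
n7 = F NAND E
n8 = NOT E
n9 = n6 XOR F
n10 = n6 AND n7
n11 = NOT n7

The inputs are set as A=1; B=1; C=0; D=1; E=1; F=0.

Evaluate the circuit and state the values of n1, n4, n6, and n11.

n1 = 1, n4 = 0, n6 = 0, n11 = 0

n1 = A OR B = 1 OR 1 = 1
n2 = C NAND D = 0 NAND 1 = 1
n3 = n1 NAND n2 = 1 NAND 1 = 0
n4 = D AND F = 1 AND 0 = 0
n6 = E XNOR n3 = 1 XNOR 0 = 0
n7 = F NAND E = 0 NAND 1 = 1
n11 = NOT n7 = NOT 1 = 0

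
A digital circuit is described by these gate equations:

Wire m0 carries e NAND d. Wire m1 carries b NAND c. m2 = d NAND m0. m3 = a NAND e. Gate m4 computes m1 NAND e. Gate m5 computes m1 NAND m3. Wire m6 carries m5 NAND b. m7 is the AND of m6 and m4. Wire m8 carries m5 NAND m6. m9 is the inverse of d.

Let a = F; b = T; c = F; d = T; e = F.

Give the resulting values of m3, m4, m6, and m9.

m3 = T  m4 = T  m6 = T  m9 = F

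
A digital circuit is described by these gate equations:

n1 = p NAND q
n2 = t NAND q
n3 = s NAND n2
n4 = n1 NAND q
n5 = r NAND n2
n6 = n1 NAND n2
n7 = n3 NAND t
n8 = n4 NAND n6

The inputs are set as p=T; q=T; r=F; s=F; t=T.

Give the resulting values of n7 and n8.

n1 = p NAND q = T NAND T = F
n2 = t NAND q = T NAND T = F
n3 = s NAND n2 = F NAND F = T
n4 = n1 NAND q = F NAND T = T
n6 = n1 NAND n2 = F NAND F = T
n7 = n3 NAND t = T NAND T = F
n8 = n4 NAND n6 = T NAND T = F

n7 = F, n8 = F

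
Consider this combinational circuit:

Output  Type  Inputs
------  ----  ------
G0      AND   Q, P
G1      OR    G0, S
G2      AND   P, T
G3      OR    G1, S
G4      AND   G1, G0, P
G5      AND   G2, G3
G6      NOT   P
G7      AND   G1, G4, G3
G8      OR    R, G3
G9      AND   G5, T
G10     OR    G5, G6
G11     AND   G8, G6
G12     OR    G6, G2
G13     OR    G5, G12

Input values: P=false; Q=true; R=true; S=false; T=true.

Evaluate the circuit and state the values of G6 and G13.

G6 = true, G13 = true

G0 = Q AND P = true AND false = false
G1 = G0 OR S = false OR false = false
G2 = P AND T = false AND true = false
G3 = G1 OR S = false OR false = false
G5 = G2 AND G3 = false AND false = false
G6 = NOT P = NOT false = true
G12 = G6 OR G2 = true OR false = true
G13 = G5 OR G12 = false OR true = true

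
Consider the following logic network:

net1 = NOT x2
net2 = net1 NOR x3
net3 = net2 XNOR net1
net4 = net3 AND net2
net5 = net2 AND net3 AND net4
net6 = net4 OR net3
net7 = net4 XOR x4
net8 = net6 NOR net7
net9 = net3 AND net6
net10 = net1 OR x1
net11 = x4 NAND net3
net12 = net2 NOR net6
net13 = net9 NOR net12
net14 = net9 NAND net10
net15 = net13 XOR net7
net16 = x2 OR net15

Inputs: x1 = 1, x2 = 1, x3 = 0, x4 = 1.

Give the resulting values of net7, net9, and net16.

net1 = NOT x2 = NOT 1 = 0
net2 = net1 NOR x3 = 0 NOR 0 = 1
net3 = net2 XNOR net1 = 1 XNOR 0 = 0
net4 = net3 AND net2 = 0 AND 1 = 0
net6 = net4 OR net3 = 0 OR 0 = 0
net7 = net4 XOR x4 = 0 XOR 1 = 1
net9 = net3 AND net6 = 0 AND 0 = 0
net12 = net2 NOR net6 = 1 NOR 0 = 0
net13 = net9 NOR net12 = 0 NOR 0 = 1
net15 = net13 XOR net7 = 1 XOR 1 = 0
net16 = x2 OR net15 = 1 OR 0 = 1

net7 = 1; net9 = 0; net16 = 1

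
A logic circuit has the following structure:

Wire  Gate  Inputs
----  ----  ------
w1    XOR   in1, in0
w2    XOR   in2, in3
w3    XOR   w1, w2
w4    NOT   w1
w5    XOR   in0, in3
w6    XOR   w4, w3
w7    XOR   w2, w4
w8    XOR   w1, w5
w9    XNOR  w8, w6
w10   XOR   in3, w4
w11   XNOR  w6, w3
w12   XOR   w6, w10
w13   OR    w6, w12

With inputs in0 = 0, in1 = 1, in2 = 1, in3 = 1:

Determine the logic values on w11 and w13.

w1 = in1 XOR in0 = 1 XOR 0 = 1
w2 = in2 XOR in3 = 1 XOR 1 = 0
w3 = w1 XOR w2 = 1 XOR 0 = 1
w4 = NOT w1 = NOT 1 = 0
w6 = w4 XOR w3 = 0 XOR 1 = 1
w10 = in3 XOR w4 = 1 XOR 0 = 1
w11 = w6 XNOR w3 = 1 XNOR 1 = 1
w12 = w6 XOR w10 = 1 XOR 1 = 0
w13 = w6 OR w12 = 1 OR 0 = 1

w11 = 1  w13 = 1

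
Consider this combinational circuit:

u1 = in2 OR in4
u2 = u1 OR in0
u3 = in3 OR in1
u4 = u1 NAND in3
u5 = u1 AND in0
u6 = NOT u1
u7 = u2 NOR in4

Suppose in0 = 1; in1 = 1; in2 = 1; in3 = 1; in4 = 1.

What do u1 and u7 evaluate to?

u1 = 1  u7 = 0

u1 = in2 OR in4 = 1 OR 1 = 1
u2 = u1 OR in0 = 1 OR 1 = 1
u7 = u2 NOR in4 = 1 NOR 1 = 0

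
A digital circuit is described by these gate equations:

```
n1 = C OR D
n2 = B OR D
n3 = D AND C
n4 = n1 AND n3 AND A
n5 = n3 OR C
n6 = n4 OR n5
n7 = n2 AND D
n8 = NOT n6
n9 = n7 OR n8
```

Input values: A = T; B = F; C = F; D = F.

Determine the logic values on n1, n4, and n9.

n1 = F  n4 = F  n9 = T

n1 = C OR D = F OR F = F
n2 = B OR D = F OR F = F
n3 = D AND C = F AND F = F
n4 = n1 AND n3 AND A = F AND F AND T = F
n5 = n3 OR C = F OR F = F
n6 = n4 OR n5 = F OR F = F
n7 = n2 AND D = F AND F = F
n8 = NOT n6 = NOT F = T
n9 = n7 OR n8 = F OR T = T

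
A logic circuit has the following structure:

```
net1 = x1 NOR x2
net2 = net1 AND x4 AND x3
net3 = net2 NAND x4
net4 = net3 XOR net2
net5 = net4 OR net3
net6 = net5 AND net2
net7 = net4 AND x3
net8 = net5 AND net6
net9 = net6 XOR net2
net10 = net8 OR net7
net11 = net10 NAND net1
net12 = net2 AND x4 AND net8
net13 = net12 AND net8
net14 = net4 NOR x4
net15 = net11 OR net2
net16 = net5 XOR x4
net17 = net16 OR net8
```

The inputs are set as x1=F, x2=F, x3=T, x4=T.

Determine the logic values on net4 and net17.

net1 = x1 NOR x2 = F NOR F = T
net2 = net1 AND x4 AND x3 = T AND T AND T = T
net3 = net2 NAND x4 = T NAND T = F
net4 = net3 XOR net2 = F XOR T = T
net5 = net4 OR net3 = T OR F = T
net6 = net5 AND net2 = T AND T = T
net8 = net5 AND net6 = T AND T = T
net16 = net5 XOR x4 = T XOR T = F
net17 = net16 OR net8 = F OR T = T

net4 = T, net17 = T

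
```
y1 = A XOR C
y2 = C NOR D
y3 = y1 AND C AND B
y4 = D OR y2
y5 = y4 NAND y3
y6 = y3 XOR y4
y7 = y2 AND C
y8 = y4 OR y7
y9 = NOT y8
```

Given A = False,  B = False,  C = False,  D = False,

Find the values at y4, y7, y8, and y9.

y4 = True; y7 = False; y8 = True; y9 = False

y2 = C NOR D = False NOR False = True
y4 = D OR y2 = False OR True = True
y7 = y2 AND C = True AND False = False
y8 = y4 OR y7 = True OR False = True
y9 = NOT y8 = NOT True = False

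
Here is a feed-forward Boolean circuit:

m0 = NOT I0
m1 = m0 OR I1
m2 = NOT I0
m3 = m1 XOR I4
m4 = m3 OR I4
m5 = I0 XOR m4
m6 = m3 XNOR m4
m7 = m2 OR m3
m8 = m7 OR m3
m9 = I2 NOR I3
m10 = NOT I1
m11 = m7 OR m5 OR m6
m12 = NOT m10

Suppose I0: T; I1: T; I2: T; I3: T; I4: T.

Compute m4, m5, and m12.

m4 = T, m5 = F, m12 = T

m0 = NOT I0 = NOT T = F
m1 = m0 OR I1 = F OR T = T
m3 = m1 XOR I4 = T XOR T = F
m4 = m3 OR I4 = F OR T = T
m5 = I0 XOR m4 = T XOR T = F
m10 = NOT I1 = NOT T = F
m12 = NOT m10 = NOT F = T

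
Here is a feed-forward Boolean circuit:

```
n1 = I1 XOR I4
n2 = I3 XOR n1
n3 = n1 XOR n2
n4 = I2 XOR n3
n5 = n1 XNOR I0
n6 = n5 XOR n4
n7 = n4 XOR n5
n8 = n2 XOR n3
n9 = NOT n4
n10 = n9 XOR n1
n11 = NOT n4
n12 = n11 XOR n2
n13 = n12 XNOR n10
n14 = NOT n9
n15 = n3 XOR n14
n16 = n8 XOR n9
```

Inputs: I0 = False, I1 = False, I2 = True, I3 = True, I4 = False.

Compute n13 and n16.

n13 = False  n16 = True

n1 = I1 XOR I4 = False XOR False = False
n2 = I3 XOR n1 = True XOR False = True
n3 = n1 XOR n2 = False XOR True = True
n4 = I2 XOR n3 = True XOR True = False
n8 = n2 XOR n3 = True XOR True = False
n9 = NOT n4 = NOT False = True
n10 = n9 XOR n1 = True XOR False = True
n11 = NOT n4 = NOT False = True
n12 = n11 XOR n2 = True XOR True = False
n13 = n12 XNOR n10 = False XNOR True = False
n16 = n8 XOR n9 = False XOR True = True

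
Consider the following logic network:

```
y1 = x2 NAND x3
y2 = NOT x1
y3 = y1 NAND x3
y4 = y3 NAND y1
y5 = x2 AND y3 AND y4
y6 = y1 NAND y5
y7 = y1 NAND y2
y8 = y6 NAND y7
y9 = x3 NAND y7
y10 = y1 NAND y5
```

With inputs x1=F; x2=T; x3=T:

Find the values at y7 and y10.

y1 = x2 NAND x3 = T NAND T = F
y2 = NOT x1 = NOT F = T
y3 = y1 NAND x3 = F NAND T = T
y4 = y3 NAND y1 = T NAND F = T
y5 = x2 AND y3 AND y4 = T AND T AND T = T
y7 = y1 NAND y2 = F NAND T = T
y10 = y1 NAND y5 = F NAND T = T

y7 = T; y10 = T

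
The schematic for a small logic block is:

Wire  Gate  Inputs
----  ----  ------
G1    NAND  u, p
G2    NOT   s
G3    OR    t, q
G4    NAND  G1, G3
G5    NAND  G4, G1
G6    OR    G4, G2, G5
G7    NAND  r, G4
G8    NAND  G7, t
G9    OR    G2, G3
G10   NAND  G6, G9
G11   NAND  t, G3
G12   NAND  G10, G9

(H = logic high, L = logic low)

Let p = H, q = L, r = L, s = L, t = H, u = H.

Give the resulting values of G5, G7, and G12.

G5 = H, G7 = H, G12 = H

G1 = u NAND p = H NAND H = L
G2 = NOT s = NOT L = H
G3 = t OR q = H OR L = H
G4 = G1 NAND G3 = L NAND H = H
G5 = G4 NAND G1 = H NAND L = H
G6 = G4 OR G2 OR G5 = H OR H OR H = H
G7 = r NAND G4 = L NAND H = H
G9 = G2 OR G3 = H OR H = H
G10 = G6 NAND G9 = H NAND H = L
G12 = G10 NAND G9 = L NAND H = H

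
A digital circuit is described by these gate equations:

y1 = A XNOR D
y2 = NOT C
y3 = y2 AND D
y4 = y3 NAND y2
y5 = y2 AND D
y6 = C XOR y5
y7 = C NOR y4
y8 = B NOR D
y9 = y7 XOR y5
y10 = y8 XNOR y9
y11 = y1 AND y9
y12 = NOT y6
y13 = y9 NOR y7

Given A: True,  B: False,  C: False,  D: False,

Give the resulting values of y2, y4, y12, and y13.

y2 = NOT C = NOT False = True
y3 = y2 AND D = True AND False = False
y4 = y3 NAND y2 = False NAND True = True
y5 = y2 AND D = True AND False = False
y6 = C XOR y5 = False XOR False = False
y7 = C NOR y4 = False NOR True = False
y9 = y7 XOR y5 = False XOR False = False
y12 = NOT y6 = NOT False = True
y13 = y9 NOR y7 = False NOR False = True

y2 = True  y4 = True  y12 = True  y13 = True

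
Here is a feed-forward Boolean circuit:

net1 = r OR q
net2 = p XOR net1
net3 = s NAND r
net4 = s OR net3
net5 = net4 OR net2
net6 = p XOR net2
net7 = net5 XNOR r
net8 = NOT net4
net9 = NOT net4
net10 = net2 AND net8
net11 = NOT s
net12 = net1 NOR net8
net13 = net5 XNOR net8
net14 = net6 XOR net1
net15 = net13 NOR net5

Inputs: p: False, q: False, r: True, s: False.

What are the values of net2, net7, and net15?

net2 = True, net7 = True, net15 = False

net1 = r OR q = True OR False = True
net2 = p XOR net1 = False XOR True = True
net3 = s NAND r = False NAND True = True
net4 = s OR net3 = False OR True = True
net5 = net4 OR net2 = True OR True = True
net7 = net5 XNOR r = True XNOR True = True
net8 = NOT net4 = NOT True = False
net13 = net5 XNOR net8 = True XNOR False = False
net15 = net13 NOR net5 = False NOR True = False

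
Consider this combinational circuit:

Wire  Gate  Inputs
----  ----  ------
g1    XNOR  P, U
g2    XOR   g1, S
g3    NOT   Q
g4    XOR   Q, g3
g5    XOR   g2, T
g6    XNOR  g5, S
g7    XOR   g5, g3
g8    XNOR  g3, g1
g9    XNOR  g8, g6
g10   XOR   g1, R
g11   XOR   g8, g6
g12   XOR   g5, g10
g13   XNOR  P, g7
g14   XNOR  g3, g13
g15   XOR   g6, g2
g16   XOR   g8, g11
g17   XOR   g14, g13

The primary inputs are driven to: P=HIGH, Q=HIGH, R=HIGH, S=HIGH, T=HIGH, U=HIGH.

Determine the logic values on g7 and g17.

g7 = HIGH, g17 = HIGH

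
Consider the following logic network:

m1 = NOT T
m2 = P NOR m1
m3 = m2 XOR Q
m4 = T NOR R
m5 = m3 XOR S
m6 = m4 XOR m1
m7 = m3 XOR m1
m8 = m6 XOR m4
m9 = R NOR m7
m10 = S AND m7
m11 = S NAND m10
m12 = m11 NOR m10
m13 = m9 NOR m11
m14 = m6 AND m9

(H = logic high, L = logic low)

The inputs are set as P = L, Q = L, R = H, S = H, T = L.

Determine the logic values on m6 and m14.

m1 = NOT T = NOT L = H
m2 = P NOR m1 = L NOR H = L
m3 = m2 XOR Q = L XOR L = L
m4 = T NOR R = L NOR H = L
m6 = m4 XOR m1 = L XOR H = H
m7 = m3 XOR m1 = L XOR H = H
m9 = R NOR m7 = H NOR H = L
m14 = m6 AND m9 = H AND L = L

m6 = H; m14 = L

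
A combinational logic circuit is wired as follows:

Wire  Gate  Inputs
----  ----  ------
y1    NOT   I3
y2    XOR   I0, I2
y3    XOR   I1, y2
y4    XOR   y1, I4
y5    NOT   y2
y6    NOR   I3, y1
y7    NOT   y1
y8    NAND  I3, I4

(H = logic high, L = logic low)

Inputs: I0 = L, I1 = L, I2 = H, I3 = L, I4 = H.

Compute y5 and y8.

y2 = I0 XOR I2 = L XOR H = H
y5 = NOT y2 = NOT H = L
y8 = I3 NAND I4 = L NAND H = H

y5 = L; y8 = H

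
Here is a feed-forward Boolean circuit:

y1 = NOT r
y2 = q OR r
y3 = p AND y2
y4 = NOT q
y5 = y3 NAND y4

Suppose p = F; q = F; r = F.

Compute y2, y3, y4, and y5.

y2 = q OR r = F OR F = F
y3 = p AND y2 = F AND F = F
y4 = NOT q = NOT F = T
y5 = y3 NAND y4 = F NAND T = T

y2 = F, y3 = F, y4 = T, y5 = T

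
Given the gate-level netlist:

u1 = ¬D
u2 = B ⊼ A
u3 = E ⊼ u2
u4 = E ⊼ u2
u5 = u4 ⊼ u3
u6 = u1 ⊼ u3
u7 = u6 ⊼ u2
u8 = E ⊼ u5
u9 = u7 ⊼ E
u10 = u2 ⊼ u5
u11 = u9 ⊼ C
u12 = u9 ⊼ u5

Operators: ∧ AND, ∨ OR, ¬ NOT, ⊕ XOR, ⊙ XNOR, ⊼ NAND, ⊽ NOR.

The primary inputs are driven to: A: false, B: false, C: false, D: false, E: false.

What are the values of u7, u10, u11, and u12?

u7 = true  u10 = true  u11 = true  u12 = true

u1 = NOT D = NOT false = true
u2 = B NAND A = false NAND false = true
u3 = E NAND u2 = false NAND true = true
u4 = E NAND u2 = false NAND true = true
u5 = u4 NAND u3 = true NAND true = false
u6 = u1 NAND u3 = true NAND true = false
u7 = u6 NAND u2 = false NAND true = true
u9 = u7 NAND E = true NAND false = true
u10 = u2 NAND u5 = true NAND false = true
u11 = u9 NAND C = true NAND false = true
u12 = u9 NAND u5 = true NAND false = true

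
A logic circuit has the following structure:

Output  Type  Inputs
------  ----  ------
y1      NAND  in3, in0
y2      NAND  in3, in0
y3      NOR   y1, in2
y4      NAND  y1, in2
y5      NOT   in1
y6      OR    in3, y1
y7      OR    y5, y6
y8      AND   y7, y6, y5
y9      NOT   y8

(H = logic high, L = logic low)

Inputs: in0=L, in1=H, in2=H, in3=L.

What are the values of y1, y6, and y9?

y1 = H, y6 = H, y9 = H

y1 = in3 NAND in0 = L NAND L = H
y5 = NOT in1 = NOT H = L
y6 = in3 OR y1 = L OR H = H
y7 = y5 OR y6 = L OR H = H
y8 = y7 AND y6 AND y5 = H AND H AND L = L
y9 = NOT y8 = NOT L = H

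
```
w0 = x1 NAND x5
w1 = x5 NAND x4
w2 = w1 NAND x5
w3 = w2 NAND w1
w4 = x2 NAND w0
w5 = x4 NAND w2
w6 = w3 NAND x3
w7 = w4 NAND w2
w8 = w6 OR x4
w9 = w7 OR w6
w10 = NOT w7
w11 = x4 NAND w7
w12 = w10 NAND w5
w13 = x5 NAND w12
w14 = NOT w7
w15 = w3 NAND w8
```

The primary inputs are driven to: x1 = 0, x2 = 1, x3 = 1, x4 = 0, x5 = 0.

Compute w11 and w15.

w11 = 1, w15 = 1

w0 = x1 NAND x5 = 0 NAND 0 = 1
w1 = x5 NAND x4 = 0 NAND 0 = 1
w2 = w1 NAND x5 = 1 NAND 0 = 1
w3 = w2 NAND w1 = 1 NAND 1 = 0
w4 = x2 NAND w0 = 1 NAND 1 = 0
w6 = w3 NAND x3 = 0 NAND 1 = 1
w7 = w4 NAND w2 = 0 NAND 1 = 1
w8 = w6 OR x4 = 1 OR 0 = 1
w11 = x4 NAND w7 = 0 NAND 1 = 1
w15 = w3 NAND w8 = 0 NAND 1 = 1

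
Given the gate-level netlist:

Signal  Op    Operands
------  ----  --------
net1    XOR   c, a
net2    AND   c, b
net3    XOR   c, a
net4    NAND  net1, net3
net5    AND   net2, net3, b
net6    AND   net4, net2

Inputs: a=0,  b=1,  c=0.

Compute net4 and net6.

net1 = c XOR a = 0 XOR 0 = 0
net2 = c AND b = 0 AND 1 = 0
net3 = c XOR a = 0 XOR 0 = 0
net4 = net1 NAND net3 = 0 NAND 0 = 1
net6 = net4 AND net2 = 1 AND 0 = 0

net4 = 1, net6 = 0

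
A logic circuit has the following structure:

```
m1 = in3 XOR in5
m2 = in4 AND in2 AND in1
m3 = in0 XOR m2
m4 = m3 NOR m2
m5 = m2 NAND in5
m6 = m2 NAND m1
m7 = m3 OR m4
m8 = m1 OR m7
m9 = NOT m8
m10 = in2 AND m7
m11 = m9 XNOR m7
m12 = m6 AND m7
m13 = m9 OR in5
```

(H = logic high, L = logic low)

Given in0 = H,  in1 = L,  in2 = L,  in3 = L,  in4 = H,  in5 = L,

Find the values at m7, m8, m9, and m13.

m7 = H  m8 = H  m9 = L  m13 = L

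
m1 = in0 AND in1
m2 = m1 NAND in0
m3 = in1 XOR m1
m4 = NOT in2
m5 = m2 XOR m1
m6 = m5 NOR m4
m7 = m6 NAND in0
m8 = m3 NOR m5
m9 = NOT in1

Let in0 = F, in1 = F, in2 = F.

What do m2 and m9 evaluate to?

m1 = in0 AND in1 = F AND F = F
m2 = m1 NAND in0 = F NAND F = T
m9 = NOT in1 = NOT F = T

m2 = T, m9 = T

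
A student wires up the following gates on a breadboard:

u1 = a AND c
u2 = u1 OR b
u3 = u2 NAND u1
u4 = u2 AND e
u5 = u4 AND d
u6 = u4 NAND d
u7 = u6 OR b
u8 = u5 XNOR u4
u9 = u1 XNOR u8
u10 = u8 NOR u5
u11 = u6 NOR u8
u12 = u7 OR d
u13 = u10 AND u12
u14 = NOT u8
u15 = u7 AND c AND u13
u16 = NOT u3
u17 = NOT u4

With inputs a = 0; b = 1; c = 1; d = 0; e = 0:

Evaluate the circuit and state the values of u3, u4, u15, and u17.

u3 = 1  u4 = 0  u15 = 0  u17 = 1

u1 = a AND c = 0 AND 1 = 0
u2 = u1 OR b = 0 OR 1 = 1
u3 = u2 NAND u1 = 1 NAND 0 = 1
u4 = u2 AND e = 1 AND 0 = 0
u5 = u4 AND d = 0 AND 0 = 0
u6 = u4 NAND d = 0 NAND 0 = 1
u7 = u6 OR b = 1 OR 1 = 1
u8 = u5 XNOR u4 = 0 XNOR 0 = 1
u10 = u8 NOR u5 = 1 NOR 0 = 0
u12 = u7 OR d = 1 OR 0 = 1
u13 = u10 AND u12 = 0 AND 1 = 0
u15 = u7 AND c AND u13 = 1 AND 1 AND 0 = 0
u17 = NOT u4 = NOT 0 = 1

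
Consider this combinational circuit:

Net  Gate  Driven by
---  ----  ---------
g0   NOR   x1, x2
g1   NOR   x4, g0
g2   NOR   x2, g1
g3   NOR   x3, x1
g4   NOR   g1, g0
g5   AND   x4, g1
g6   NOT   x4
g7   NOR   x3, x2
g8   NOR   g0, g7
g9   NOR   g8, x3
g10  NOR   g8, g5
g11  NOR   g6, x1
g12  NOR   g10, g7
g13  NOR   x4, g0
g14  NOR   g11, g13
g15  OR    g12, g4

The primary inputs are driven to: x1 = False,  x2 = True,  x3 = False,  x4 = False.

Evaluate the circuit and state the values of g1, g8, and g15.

g1 = True, g8 = True, g15 = True

g0 = x1 NOR x2 = False NOR True = False
g1 = x4 NOR g0 = False NOR False = True
g4 = g1 NOR g0 = True NOR False = False
g5 = x4 AND g1 = False AND True = False
g7 = x3 NOR x2 = False NOR True = False
g8 = g0 NOR g7 = False NOR False = True
g10 = g8 NOR g5 = True NOR False = False
g12 = g10 NOR g7 = False NOR False = True
g15 = g12 OR g4 = True OR False = True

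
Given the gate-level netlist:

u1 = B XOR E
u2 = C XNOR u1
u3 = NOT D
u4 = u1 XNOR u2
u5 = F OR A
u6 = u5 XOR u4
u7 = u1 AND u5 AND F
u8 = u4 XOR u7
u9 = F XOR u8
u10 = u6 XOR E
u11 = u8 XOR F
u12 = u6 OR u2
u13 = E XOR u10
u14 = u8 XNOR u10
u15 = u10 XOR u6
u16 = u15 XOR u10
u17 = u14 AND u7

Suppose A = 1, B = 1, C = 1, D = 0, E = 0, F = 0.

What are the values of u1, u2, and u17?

u1 = 1, u2 = 1, u17 = 0

u1 = B XOR E = 1 XOR 0 = 1
u2 = C XNOR u1 = 1 XNOR 1 = 1
u4 = u1 XNOR u2 = 1 XNOR 1 = 1
u5 = F OR A = 0 OR 1 = 1
u6 = u5 XOR u4 = 1 XOR 1 = 0
u7 = u1 AND u5 AND F = 1 AND 1 AND 0 = 0
u8 = u4 XOR u7 = 1 XOR 0 = 1
u10 = u6 XOR E = 0 XOR 0 = 0
u14 = u8 XNOR u10 = 1 XNOR 0 = 0
u17 = u14 AND u7 = 0 AND 0 = 0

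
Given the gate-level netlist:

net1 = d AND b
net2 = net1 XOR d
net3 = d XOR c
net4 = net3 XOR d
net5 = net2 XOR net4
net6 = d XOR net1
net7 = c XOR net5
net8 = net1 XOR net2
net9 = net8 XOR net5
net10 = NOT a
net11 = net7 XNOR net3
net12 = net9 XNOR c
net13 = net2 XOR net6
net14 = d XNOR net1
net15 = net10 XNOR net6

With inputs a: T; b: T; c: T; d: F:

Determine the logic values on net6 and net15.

net6 = F; net15 = T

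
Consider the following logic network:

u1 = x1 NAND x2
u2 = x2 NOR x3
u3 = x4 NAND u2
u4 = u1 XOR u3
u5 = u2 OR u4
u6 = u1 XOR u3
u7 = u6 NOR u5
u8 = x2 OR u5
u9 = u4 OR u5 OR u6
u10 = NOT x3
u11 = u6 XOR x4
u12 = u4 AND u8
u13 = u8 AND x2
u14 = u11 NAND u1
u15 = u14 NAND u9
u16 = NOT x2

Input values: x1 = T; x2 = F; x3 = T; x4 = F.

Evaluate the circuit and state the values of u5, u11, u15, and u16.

u1 = x1 NAND x2 = T NAND F = T
u2 = x2 NOR x3 = F NOR T = F
u3 = x4 NAND u2 = F NAND F = T
u4 = u1 XOR u3 = T XOR T = F
u5 = u2 OR u4 = F OR F = F
u6 = u1 XOR u3 = T XOR T = F
u9 = u4 OR u5 OR u6 = F OR F OR F = F
u11 = u6 XOR x4 = F XOR F = F
u14 = u11 NAND u1 = F NAND T = T
u15 = u14 NAND u9 = T NAND F = T
u16 = NOT x2 = NOT F = T

u5 = F, u11 = F, u15 = T, u16 = T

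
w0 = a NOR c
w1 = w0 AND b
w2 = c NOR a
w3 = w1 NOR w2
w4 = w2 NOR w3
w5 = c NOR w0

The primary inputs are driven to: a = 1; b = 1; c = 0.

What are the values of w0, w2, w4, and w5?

w0 = 0; w2 = 0; w4 = 0; w5 = 1

w0 = a NOR c = 1 NOR 0 = 0
w1 = w0 AND b = 0 AND 1 = 0
w2 = c NOR a = 0 NOR 1 = 0
w3 = w1 NOR w2 = 0 NOR 0 = 1
w4 = w2 NOR w3 = 0 NOR 1 = 0
w5 = c NOR w0 = 0 NOR 0 = 1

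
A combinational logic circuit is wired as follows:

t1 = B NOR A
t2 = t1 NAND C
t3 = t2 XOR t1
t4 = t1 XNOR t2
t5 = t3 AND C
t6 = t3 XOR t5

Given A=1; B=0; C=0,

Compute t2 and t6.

t2 = 1; t6 = 1

t1 = B NOR A = 0 NOR 1 = 0
t2 = t1 NAND C = 0 NAND 0 = 1
t3 = t2 XOR t1 = 1 XOR 0 = 1
t5 = t3 AND C = 1 AND 0 = 0
t6 = t3 XOR t5 = 1 XOR 0 = 1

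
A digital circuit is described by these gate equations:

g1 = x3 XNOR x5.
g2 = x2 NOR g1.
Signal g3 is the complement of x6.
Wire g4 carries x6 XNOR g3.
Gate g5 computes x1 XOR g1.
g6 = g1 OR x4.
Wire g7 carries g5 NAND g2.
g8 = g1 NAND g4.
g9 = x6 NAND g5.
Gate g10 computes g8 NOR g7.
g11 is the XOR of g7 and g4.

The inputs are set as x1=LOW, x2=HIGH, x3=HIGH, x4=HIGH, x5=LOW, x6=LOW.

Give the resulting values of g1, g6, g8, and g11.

g1 = x3 XNOR x5 = HIGH XNOR LOW = LOW
g2 = x2 NOR g1 = HIGH NOR LOW = LOW
g3 = NOT x6 = NOT LOW = HIGH
g4 = x6 XNOR g3 = LOW XNOR HIGH = LOW
g5 = x1 XOR g1 = LOW XOR LOW = LOW
g6 = g1 OR x4 = LOW OR HIGH = HIGH
g7 = g5 NAND g2 = LOW NAND LOW = HIGH
g8 = g1 NAND g4 = LOW NAND LOW = HIGH
g11 = g7 XOR g4 = HIGH XOR LOW = HIGH

g1 = LOW; g6 = HIGH; g8 = HIGH; g11 = HIGH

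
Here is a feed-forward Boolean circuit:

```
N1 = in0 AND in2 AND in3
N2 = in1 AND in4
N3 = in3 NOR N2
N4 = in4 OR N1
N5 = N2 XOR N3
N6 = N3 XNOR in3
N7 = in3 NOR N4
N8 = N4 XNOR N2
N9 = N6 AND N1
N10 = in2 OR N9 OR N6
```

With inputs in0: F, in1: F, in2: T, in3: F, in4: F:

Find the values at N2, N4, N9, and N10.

N1 = in0 AND in2 AND in3 = F AND T AND F = F
N2 = in1 AND in4 = F AND F = F
N3 = in3 NOR N2 = F NOR F = T
N4 = in4 OR N1 = F OR F = F
N6 = N3 XNOR in3 = T XNOR F = F
N9 = N6 AND N1 = F AND F = F
N10 = in2 OR N9 OR N6 = T OR F OR F = T

N2 = F; N4 = F; N9 = F; N10 = T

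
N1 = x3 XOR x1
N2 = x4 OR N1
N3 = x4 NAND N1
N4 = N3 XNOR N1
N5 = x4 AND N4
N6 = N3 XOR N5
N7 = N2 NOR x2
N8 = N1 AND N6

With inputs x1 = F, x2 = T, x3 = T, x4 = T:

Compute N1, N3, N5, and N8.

N1 = T, N3 = F, N5 = F, N8 = F

N1 = x3 XOR x1 = T XOR F = T
N3 = x4 NAND N1 = T NAND T = F
N4 = N3 XNOR N1 = F XNOR T = F
N5 = x4 AND N4 = T AND F = F
N6 = N3 XOR N5 = F XOR F = F
N8 = N1 AND N6 = T AND F = F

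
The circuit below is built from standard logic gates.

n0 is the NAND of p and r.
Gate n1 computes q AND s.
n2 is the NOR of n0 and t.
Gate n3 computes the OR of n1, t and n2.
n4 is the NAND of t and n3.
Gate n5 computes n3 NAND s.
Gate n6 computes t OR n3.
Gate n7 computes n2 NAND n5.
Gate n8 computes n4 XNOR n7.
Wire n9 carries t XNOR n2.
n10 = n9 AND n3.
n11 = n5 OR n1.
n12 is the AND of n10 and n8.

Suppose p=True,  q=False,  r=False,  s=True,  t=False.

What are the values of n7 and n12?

n0 = p NAND r = True NAND False = True
n1 = q AND s = False AND True = False
n2 = n0 NOR t = True NOR False = False
n3 = n1 OR t OR n2 = False OR False OR False = False
n4 = t NAND n3 = False NAND False = True
n5 = n3 NAND s = False NAND True = True
n7 = n2 NAND n5 = False NAND True = True
n8 = n4 XNOR n7 = True XNOR True = True
n9 = t XNOR n2 = False XNOR False = True
n10 = n9 AND n3 = True AND False = False
n12 = n10 AND n8 = False AND True = False

n7 = True  n12 = False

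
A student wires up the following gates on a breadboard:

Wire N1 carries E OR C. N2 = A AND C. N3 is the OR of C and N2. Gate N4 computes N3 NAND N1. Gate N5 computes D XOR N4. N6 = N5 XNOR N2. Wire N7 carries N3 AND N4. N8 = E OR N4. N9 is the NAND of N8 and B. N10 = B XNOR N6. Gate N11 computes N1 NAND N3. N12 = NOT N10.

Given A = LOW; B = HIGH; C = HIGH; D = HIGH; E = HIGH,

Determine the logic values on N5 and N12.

N5 = HIGH, N12 = HIGH

N1 = E OR C = HIGH OR HIGH = HIGH
N2 = A AND C = LOW AND HIGH = LOW
N3 = C OR N2 = HIGH OR LOW = HIGH
N4 = N3 NAND N1 = HIGH NAND HIGH = LOW
N5 = D XOR N4 = HIGH XOR LOW = HIGH
N6 = N5 XNOR N2 = HIGH XNOR LOW = LOW
N10 = B XNOR N6 = HIGH XNOR LOW = LOW
N12 = NOT N10 = NOT LOW = HIGH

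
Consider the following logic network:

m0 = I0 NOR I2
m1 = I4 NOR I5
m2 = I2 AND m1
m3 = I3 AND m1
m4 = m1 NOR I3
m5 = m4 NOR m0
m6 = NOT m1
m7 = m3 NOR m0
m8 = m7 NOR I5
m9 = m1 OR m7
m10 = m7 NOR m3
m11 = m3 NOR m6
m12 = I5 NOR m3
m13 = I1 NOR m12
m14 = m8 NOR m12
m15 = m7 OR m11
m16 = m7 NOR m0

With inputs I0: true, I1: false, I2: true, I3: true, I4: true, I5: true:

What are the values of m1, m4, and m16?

m1 = false  m4 = false  m16 = false

m0 = I0 NOR I2 = true NOR true = false
m1 = I4 NOR I5 = true NOR true = false
m3 = I3 AND m1 = true AND false = false
m4 = m1 NOR I3 = false NOR true = false
m7 = m3 NOR m0 = false NOR false = true
m16 = m7 NOR m0 = true NOR false = false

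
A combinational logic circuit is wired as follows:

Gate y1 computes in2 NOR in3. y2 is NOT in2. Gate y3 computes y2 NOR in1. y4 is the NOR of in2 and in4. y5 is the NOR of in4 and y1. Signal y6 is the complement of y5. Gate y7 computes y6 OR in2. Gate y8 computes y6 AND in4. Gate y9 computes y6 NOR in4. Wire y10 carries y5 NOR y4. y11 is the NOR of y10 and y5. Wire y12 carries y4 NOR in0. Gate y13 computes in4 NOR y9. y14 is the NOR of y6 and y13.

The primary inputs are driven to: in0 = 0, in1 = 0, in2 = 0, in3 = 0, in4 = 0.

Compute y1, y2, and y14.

y1 = 1  y2 = 1  y14 = 0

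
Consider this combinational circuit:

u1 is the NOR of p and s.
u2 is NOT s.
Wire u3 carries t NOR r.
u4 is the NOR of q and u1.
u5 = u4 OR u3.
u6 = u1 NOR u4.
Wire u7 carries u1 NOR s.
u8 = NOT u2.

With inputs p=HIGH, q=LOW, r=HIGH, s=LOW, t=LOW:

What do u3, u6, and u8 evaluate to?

u1 = p NOR s = HIGH NOR LOW = LOW
u2 = NOT s = NOT LOW = HIGH
u3 = t NOR r = LOW NOR HIGH = LOW
u4 = q NOR u1 = LOW NOR LOW = HIGH
u6 = u1 NOR u4 = LOW NOR HIGH = LOW
u8 = NOT u2 = NOT HIGH = LOW

u3 = LOW, u6 = LOW, u8 = LOW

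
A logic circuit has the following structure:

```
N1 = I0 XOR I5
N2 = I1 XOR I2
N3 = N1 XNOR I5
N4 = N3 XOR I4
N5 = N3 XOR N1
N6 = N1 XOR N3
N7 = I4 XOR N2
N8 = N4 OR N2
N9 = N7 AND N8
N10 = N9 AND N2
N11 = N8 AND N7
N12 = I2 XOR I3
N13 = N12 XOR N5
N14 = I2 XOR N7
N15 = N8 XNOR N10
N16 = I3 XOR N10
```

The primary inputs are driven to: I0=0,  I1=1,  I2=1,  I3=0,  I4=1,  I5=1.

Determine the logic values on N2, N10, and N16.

N2 = 0; N10 = 0; N16 = 0

N1 = I0 XOR I5 = 0 XOR 1 = 1
N2 = I1 XOR I2 = 1 XOR 1 = 0
N3 = N1 XNOR I5 = 1 XNOR 1 = 1
N4 = N3 XOR I4 = 1 XOR 1 = 0
N7 = I4 XOR N2 = 1 XOR 0 = 1
N8 = N4 OR N2 = 0 OR 0 = 0
N9 = N7 AND N8 = 1 AND 0 = 0
N10 = N9 AND N2 = 0 AND 0 = 0
N16 = I3 XOR N10 = 0 XOR 0 = 0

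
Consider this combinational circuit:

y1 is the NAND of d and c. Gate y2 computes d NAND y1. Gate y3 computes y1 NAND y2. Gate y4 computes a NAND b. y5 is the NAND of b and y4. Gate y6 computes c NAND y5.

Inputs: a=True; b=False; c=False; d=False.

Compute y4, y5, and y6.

y4 = True, y5 = True, y6 = True

y4 = a NAND b = True NAND False = True
y5 = b NAND y4 = False NAND True = True
y6 = c NAND y5 = False NAND True = True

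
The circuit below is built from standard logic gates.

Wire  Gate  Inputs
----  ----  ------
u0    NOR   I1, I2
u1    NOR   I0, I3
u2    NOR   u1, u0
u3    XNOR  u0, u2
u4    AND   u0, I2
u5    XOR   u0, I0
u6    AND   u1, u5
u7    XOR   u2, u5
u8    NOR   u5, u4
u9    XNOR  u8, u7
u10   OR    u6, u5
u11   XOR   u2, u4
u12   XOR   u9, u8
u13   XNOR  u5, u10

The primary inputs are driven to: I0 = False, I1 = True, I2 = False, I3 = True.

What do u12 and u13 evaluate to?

u0 = I1 NOR I2 = True NOR False = False
u1 = I0 NOR I3 = False NOR True = False
u2 = u1 NOR u0 = False NOR False = True
u4 = u0 AND I2 = False AND False = False
u5 = u0 XOR I0 = False XOR False = False
u6 = u1 AND u5 = False AND False = False
u7 = u2 XOR u5 = True XOR False = True
u8 = u5 NOR u4 = False NOR False = True
u9 = u8 XNOR u7 = True XNOR True = True
u10 = u6 OR u5 = False OR False = False
u12 = u9 XOR u8 = True XOR True = False
u13 = u5 XNOR u10 = False XNOR False = True

u12 = False; u13 = True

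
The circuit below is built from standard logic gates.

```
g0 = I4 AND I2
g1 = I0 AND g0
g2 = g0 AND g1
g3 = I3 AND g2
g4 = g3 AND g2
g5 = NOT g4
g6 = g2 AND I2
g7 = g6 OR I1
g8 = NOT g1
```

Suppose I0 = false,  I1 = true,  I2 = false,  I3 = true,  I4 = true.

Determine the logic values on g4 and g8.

g0 = I4 AND I2 = true AND false = false
g1 = I0 AND g0 = false AND false = false
g2 = g0 AND g1 = false AND false = false
g3 = I3 AND g2 = true AND false = false
g4 = g3 AND g2 = false AND false = false
g8 = NOT g1 = NOT false = true

g4 = false, g8 = true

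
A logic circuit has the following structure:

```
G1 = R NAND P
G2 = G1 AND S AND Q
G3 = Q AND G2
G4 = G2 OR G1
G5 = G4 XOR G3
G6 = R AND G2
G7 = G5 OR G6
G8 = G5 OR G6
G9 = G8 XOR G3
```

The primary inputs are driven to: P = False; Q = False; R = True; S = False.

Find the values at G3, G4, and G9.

G1 = R NAND P = True NAND False = True
G2 = G1 AND S AND Q = True AND False AND False = False
G3 = Q AND G2 = False AND False = False
G4 = G2 OR G1 = False OR True = True
G5 = G4 XOR G3 = True XOR False = True
G6 = R AND G2 = True AND False = False
G8 = G5 OR G6 = True OR False = True
G9 = G8 XOR G3 = True XOR False = True

G3 = False; G4 = True; G9 = True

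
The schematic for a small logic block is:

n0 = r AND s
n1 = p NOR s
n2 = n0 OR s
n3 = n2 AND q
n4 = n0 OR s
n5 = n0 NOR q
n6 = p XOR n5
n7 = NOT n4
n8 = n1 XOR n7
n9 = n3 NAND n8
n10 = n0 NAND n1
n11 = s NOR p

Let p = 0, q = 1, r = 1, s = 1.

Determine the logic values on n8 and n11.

n8 = 0; n11 = 0

n0 = r AND s = 1 AND 1 = 1
n1 = p NOR s = 0 NOR 1 = 0
n4 = n0 OR s = 1 OR 1 = 1
n7 = NOT n4 = NOT 1 = 0
n8 = n1 XOR n7 = 0 XOR 0 = 0
n11 = s NOR p = 1 NOR 0 = 0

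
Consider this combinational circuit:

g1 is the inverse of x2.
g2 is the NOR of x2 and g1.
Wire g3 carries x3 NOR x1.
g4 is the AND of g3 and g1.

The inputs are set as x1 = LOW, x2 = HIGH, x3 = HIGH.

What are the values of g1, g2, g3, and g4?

g1 = LOW  g2 = LOW  g3 = LOW  g4 = LOW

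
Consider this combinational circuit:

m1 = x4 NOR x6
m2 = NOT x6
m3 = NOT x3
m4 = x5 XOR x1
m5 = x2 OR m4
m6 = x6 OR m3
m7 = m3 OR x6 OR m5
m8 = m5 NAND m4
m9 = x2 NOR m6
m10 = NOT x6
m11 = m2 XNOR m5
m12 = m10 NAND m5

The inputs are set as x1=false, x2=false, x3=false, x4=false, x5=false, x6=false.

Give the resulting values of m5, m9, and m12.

m5 = false  m9 = false  m12 = true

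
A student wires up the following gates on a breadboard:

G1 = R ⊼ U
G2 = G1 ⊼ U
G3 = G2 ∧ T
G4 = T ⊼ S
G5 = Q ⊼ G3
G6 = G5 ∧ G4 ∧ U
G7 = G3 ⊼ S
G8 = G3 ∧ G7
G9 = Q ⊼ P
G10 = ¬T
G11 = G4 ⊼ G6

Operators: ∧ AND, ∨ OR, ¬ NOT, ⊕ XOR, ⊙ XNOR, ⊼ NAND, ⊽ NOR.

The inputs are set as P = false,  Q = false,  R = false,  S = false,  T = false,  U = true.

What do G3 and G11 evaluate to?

G1 = R NAND U = false NAND true = true
G2 = G1 NAND U = true NAND true = false
G3 = G2 AND T = false AND false = false
G4 = T NAND S = false NAND false = true
G5 = Q NAND G3 = false NAND false = true
G6 = G5 AND G4 AND U = true AND true AND true = true
G11 = G4 NAND G6 = true NAND true = false

G3 = false  G11 = false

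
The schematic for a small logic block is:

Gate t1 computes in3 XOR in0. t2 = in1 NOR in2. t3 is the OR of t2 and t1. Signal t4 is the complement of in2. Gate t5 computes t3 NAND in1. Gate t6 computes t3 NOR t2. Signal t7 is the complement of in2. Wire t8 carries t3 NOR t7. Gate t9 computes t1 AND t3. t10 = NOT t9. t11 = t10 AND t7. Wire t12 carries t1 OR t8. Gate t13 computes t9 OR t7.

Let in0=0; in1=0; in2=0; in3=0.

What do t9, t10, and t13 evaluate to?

t1 = in3 XOR in0 = 0 XOR 0 = 0
t2 = in1 NOR in2 = 0 NOR 0 = 1
t3 = t2 OR t1 = 1 OR 0 = 1
t7 = NOT in2 = NOT 0 = 1
t9 = t1 AND t3 = 0 AND 1 = 0
t10 = NOT t9 = NOT 0 = 1
t13 = t9 OR t7 = 0 OR 1 = 1

t9 = 0; t10 = 1; t13 = 1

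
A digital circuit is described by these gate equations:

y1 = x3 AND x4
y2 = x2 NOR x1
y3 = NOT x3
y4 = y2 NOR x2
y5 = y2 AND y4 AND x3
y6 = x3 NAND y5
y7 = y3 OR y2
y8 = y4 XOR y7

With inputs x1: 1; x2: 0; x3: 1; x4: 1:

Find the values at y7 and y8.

y7 = 0  y8 = 1

y2 = x2 NOR x1 = 0 NOR 1 = 0
y3 = NOT x3 = NOT 1 = 0
y4 = y2 NOR x2 = 0 NOR 0 = 1
y7 = y3 OR y2 = 0 OR 0 = 0
y8 = y4 XOR y7 = 1 XOR 0 = 1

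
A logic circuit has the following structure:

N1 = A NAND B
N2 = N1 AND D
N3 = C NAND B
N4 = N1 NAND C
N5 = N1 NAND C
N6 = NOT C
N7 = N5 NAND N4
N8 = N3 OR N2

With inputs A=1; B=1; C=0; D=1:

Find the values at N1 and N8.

N1 = A NAND B = 1 NAND 1 = 0
N2 = N1 AND D = 0 AND 1 = 0
N3 = C NAND B = 0 NAND 1 = 1
N8 = N3 OR N2 = 1 OR 0 = 1

N1 = 0, N8 = 1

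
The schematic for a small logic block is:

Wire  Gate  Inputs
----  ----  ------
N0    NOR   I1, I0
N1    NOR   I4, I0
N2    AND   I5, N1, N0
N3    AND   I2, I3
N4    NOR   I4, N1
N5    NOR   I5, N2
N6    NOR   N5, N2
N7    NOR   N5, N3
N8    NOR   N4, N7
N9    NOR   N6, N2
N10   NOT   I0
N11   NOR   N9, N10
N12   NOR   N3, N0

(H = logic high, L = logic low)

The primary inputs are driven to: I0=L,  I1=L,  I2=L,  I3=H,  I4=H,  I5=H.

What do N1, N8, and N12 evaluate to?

N0 = I1 NOR I0 = L NOR L = H
N1 = I4 NOR I0 = H NOR L = L
N2 = I5 AND N1 AND N0 = H AND L AND H = L
N3 = I2 AND I3 = L AND H = L
N4 = I4 NOR N1 = H NOR L = L
N5 = I5 NOR N2 = H NOR L = L
N7 = N5 NOR N3 = L NOR L = H
N8 = N4 NOR N7 = L NOR H = L
N12 = N3 NOR N0 = L NOR H = L

N1 = L  N8 = L  N12 = L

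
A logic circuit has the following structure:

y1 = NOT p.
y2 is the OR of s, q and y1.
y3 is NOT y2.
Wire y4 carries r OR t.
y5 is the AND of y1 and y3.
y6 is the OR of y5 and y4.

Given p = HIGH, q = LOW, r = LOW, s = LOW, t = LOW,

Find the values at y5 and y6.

y1 = NOT p = NOT HIGH = LOW
y2 = s OR q OR y1 = LOW OR LOW OR LOW = LOW
y3 = NOT y2 = NOT LOW = HIGH
y4 = r OR t = LOW OR LOW = LOW
y5 = y1 AND y3 = LOW AND HIGH = LOW
y6 = y5 OR y4 = LOW OR LOW = LOW

y5 = LOW; y6 = LOW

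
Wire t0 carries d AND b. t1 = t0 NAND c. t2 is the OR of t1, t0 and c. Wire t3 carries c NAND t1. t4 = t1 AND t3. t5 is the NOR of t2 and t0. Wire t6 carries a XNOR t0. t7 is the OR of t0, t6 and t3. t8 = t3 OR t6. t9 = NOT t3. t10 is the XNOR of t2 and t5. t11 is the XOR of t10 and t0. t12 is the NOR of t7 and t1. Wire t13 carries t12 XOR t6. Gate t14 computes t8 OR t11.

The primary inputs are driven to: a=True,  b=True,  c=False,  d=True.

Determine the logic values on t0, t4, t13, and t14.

t0 = True, t4 = True, t13 = True, t14 = True

t0 = d AND b = True AND True = True
t1 = t0 NAND c = True NAND False = True
t2 = t1 OR t0 OR c = True OR True OR False = True
t3 = c NAND t1 = False NAND True = True
t4 = t1 AND t3 = True AND True = True
t5 = t2 NOR t0 = True NOR True = False
t6 = a XNOR t0 = True XNOR True = True
t7 = t0 OR t6 OR t3 = True OR True OR True = True
t8 = t3 OR t6 = True OR True = True
t10 = t2 XNOR t5 = True XNOR False = False
t11 = t10 XOR t0 = False XOR True = True
t12 = t7 NOR t1 = True NOR True = False
t13 = t12 XOR t6 = False XOR True = True
t14 = t8 OR t11 = True OR True = True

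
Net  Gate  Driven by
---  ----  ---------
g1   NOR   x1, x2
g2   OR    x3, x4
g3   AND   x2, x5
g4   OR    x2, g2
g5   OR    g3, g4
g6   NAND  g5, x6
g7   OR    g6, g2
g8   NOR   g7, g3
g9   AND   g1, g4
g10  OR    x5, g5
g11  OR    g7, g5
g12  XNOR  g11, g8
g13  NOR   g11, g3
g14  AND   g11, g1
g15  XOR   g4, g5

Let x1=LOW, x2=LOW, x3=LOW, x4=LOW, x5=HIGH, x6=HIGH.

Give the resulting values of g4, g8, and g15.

g2 = x3 OR x4 = LOW OR LOW = LOW
g3 = x2 AND x5 = LOW AND HIGH = LOW
g4 = x2 OR g2 = LOW OR LOW = LOW
g5 = g3 OR g4 = LOW OR LOW = LOW
g6 = g5 NAND x6 = LOW NAND HIGH = HIGH
g7 = g6 OR g2 = HIGH OR LOW = HIGH
g8 = g7 NOR g3 = HIGH NOR LOW = LOW
g15 = g4 XOR g5 = LOW XOR LOW = LOW

g4 = LOW, g8 = LOW, g15 = LOW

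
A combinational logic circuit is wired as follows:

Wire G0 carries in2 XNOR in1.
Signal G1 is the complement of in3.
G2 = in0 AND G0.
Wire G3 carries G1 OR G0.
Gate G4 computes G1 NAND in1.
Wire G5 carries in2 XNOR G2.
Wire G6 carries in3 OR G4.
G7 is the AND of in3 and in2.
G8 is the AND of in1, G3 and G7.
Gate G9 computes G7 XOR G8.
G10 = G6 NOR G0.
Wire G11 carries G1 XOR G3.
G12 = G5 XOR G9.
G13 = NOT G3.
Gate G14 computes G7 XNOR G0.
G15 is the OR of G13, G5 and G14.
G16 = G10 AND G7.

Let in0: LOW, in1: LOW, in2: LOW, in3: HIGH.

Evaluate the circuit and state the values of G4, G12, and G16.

G0 = in2 XNOR in1 = LOW XNOR LOW = HIGH
G1 = NOT in3 = NOT HIGH = LOW
G2 = in0 AND G0 = LOW AND HIGH = LOW
G3 = G1 OR G0 = LOW OR HIGH = HIGH
G4 = G1 NAND in1 = LOW NAND LOW = HIGH
G5 = in2 XNOR G2 = LOW XNOR LOW = HIGH
G6 = in3 OR G4 = HIGH OR HIGH = HIGH
G7 = in3 AND in2 = HIGH AND LOW = LOW
G8 = in1 AND G3 AND G7 = LOW AND HIGH AND LOW = LOW
G9 = G7 XOR G8 = LOW XOR LOW = LOW
G10 = G6 NOR G0 = HIGH NOR HIGH = LOW
G12 = G5 XOR G9 = HIGH XOR LOW = HIGH
G16 = G10 AND G7 = LOW AND LOW = LOW

G4 = HIGH; G12 = HIGH; G16 = LOW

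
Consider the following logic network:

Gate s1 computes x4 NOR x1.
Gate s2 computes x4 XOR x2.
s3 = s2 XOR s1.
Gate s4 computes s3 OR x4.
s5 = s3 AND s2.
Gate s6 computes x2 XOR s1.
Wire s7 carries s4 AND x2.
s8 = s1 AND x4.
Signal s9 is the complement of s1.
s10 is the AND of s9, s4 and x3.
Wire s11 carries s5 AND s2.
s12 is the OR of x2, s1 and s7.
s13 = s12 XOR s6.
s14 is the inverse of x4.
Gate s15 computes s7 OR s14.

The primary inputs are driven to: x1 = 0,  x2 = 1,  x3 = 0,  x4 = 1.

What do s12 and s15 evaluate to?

s12 = 1, s15 = 1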